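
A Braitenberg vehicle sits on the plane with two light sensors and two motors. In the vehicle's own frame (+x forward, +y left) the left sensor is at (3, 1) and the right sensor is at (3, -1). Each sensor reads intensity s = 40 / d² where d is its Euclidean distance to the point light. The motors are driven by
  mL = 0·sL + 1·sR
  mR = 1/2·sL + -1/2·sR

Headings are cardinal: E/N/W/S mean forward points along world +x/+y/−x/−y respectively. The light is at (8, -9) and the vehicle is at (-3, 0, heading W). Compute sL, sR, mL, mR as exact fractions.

left sensor world pos  = (-6, -1); dL² = 260
right sensor world pos = (-6, 1); dR² = 296
sL = 40/260 = 2/13
sR = 40/296 = 5/37
mL = 0·sL + 1·sR = 5/37
mR = 1/2·sL + -1/2·sR = 9/962

2/13 5/37 5/37 9/962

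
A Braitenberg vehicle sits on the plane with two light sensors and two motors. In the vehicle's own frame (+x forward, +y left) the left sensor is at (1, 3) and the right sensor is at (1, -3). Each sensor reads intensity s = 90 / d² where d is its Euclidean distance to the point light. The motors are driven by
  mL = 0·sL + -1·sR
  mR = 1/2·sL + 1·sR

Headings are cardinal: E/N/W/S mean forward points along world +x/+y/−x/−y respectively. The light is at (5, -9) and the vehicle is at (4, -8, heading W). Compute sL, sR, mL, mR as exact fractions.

45/4 9/2 -9/2 81/8

left sensor world pos  = (3, -11); dL² = 8
right sensor world pos = (3, -5); dR² = 20
sL = 90/8 = 45/4
sR = 90/20 = 9/2
mL = 0·sL + -1·sR = -9/2
mR = 1/2·sL + 1·sR = 81/8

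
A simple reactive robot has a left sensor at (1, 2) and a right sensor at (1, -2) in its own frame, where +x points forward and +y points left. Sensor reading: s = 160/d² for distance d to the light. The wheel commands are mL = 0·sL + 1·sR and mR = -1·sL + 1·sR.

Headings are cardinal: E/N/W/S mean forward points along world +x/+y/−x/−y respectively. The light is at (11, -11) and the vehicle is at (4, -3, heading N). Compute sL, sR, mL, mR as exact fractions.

left sensor world pos  = (2, -2); dL² = 162
right sensor world pos = (6, -2); dR² = 106
sL = 160/162 = 80/81
sR = 160/106 = 80/53
mL = 0·sL + 1·sR = 80/53
mR = -1·sL + 1·sR = 2240/4293

80/81 80/53 80/53 2240/4293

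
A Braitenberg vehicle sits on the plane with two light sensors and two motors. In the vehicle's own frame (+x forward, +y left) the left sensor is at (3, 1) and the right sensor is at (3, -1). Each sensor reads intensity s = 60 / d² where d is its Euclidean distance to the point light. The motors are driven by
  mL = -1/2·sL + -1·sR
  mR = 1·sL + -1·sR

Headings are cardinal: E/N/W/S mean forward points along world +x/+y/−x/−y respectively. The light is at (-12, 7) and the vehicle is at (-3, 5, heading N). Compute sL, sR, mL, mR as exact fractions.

12/13 60/101 -1386/1313 432/1313

left sensor world pos  = (-4, 8); dL² = 65
right sensor world pos = (-2, 8); dR² = 101
sL = 60/65 = 12/13
sR = 60/101 = 60/101
mL = -1/2·sL + -1·sR = -1386/1313
mR = 1·sL + -1·sR = 432/1313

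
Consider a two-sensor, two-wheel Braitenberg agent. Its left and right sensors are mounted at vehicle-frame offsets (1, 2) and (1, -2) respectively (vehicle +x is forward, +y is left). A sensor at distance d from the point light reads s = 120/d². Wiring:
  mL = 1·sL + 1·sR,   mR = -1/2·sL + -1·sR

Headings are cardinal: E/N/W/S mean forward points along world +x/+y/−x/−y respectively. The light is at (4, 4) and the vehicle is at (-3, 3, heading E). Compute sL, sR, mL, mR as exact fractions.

120/37 8/3 656/111 -476/111

left sensor world pos  = (-2, 5); dL² = 37
right sensor world pos = (-2, 1); dR² = 45
sL = 120/37 = 120/37
sR = 120/45 = 8/3
mL = 1·sL + 1·sR = 656/111
mR = -1/2·sL + -1·sR = -476/111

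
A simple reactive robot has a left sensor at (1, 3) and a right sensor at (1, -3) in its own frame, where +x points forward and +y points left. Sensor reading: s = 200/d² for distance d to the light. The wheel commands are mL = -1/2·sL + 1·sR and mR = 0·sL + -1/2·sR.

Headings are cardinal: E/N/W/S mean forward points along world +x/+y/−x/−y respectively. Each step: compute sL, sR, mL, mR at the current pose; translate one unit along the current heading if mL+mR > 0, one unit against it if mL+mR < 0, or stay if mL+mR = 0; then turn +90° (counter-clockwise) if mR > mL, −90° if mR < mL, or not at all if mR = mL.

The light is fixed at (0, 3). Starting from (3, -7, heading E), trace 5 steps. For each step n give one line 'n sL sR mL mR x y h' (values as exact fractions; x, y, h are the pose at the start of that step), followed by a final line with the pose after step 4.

n=0: pose=(3,-7,E); sL=40/13, sR=40/37; mL=-220/481, mR=-20/37; mL+mR=-480/481 → advance -1; mR−mL=-40/481 → turn -1·90°
n=1: pose=(2,-7,S); sL=100/73, sR=100/61; mL=4250/4453, mR=-50/61; mL+mR=600/4453 → advance +1; mR−mL=-7900/4453 → turn -1·90°
n=2: pose=(2,-8,W); sL=200/197, sR=40/13; mL=6580/2561, mR=-20/13; mL+mR=2640/2561 → advance +1; mR−mL=-10520/2561 → turn -1·90°
n=3: pose=(1,-8,N); sL=25/13, sR=50/29; mL=575/754, mR=-25/29; mL+mR=-75/754 → advance -1; mR−mL=-1225/754 → turn -1·90°
n=4: pose=(1,-9,E); sL=40/17, sR=200/229; mL=-1180/3893, mR=-100/229; mL+mR=-2880/3893 → advance -1; mR−mL=-520/3893 → turn -1·90°

0 40/13 40/37 -220/481 -20/37 3 -7 E
1 100/73 100/61 4250/4453 -50/61 2 -7 S
2 200/197 40/13 6580/2561 -20/13 2 -8 W
3 25/13 50/29 575/754 -25/29 1 -8 N
4 40/17 200/229 -1180/3893 -100/229 1 -9 E
final 0 -9 S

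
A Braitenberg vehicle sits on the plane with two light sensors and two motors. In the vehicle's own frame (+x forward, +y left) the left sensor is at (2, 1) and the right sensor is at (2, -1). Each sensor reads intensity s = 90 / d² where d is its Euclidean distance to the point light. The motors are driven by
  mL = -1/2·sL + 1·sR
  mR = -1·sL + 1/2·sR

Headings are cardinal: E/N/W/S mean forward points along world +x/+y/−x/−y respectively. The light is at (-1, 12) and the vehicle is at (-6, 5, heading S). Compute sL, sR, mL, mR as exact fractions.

90/97 10/13 385/1261 -685/1261

left sensor world pos  = (-5, 3); dL² = 97
right sensor world pos = (-7, 3); dR² = 117
sL = 90/97 = 90/97
sR = 90/117 = 10/13
mL = -1/2·sL + 1·sR = 385/1261
mR = -1·sL + 1/2·sR = -685/1261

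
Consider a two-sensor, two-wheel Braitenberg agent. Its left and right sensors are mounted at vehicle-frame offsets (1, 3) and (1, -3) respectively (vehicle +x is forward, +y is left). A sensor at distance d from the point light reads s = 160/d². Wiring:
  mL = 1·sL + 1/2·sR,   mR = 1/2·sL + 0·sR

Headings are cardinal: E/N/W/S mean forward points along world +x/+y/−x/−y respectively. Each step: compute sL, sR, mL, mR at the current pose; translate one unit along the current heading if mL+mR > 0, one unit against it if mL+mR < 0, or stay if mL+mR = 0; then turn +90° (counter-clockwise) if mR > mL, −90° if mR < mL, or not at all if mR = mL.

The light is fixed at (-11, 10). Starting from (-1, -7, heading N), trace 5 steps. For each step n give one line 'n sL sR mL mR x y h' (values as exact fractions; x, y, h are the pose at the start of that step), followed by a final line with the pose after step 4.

n=0: pose=(-1,-7,N); sL=32/61, sR=32/85; mL=3696/5185, mR=16/61; mL+mR=5056/5185 → advance +1; mR−mL=-2336/5185 → turn -1·90°
n=1: pose=(-1,-6,E); sL=16/29, sR=80/241; mL=5016/6989, mR=8/29; mL+mR=6944/6989 → advance +1; mR−mL=-3088/6989 → turn -1·90°
n=2: pose=(0,-6,S); sL=32/97, sR=160/353; mL=19056/34241, mR=16/97; mL+mR=24704/34241 → advance +1; mR−mL=-13408/34241 → turn -1·90°
n=3: pose=(0,-7,W); sL=8/25, sR=20/37; mL=546/925, mR=4/25; mL+mR=694/925 → advance +1; mR−mL=-398/925 → turn -1·90°
n=4: pose=(-1,-7,N); sL=32/61, sR=32/85; mL=3696/5185, mR=16/61; mL+mR=5056/5185 → advance +1; mR−mL=-2336/5185 → turn -1·90°

0 32/61 32/85 3696/5185 16/61 -1 -7 N
1 16/29 80/241 5016/6989 8/29 -1 -6 E
2 32/97 160/353 19056/34241 16/97 0 -6 S
3 8/25 20/37 546/925 4/25 0 -7 W
4 32/61 32/85 3696/5185 16/61 -1 -7 N
final -1 -6 E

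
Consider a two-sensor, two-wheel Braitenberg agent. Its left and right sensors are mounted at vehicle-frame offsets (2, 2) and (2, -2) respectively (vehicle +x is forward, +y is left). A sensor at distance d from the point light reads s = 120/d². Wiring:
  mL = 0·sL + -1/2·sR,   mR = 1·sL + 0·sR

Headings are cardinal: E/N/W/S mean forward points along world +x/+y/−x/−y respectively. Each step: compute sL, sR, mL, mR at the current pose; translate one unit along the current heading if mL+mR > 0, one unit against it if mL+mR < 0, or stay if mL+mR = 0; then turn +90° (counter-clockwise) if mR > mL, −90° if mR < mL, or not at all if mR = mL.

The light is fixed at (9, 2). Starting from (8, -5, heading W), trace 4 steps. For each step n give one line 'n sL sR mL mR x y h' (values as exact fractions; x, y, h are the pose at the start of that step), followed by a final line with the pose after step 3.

0 4/3 60/17 -30/17 4/3 8 -5 W
1 24/17 24/17 -12/17 24/17 9 -5 S
2 3 15/13 -15/26 3 9 -6 E
3 120/37 8/3 -4/3 120/37 10 -6 N
final 10 -5 W

n=0: pose=(8,-5,W); sL=4/3, sR=60/17; mL=-30/17, mR=4/3; mL+mR=-22/51 → advance -1; mR−mL=158/51 → turn +1·90°
n=1: pose=(9,-5,S); sL=24/17, sR=24/17; mL=-12/17, mR=24/17; mL+mR=12/17 → advance +1; mR−mL=36/17 → turn +1·90°
n=2: pose=(9,-6,E); sL=3, sR=15/13; mL=-15/26, mR=3; mL+mR=63/26 → advance +1; mR−mL=93/26 → turn +1·90°
n=3: pose=(10,-6,N); sL=120/37, sR=8/3; mL=-4/3, mR=120/37; mL+mR=212/111 → advance +1; mR−mL=508/111 → turn +1·90°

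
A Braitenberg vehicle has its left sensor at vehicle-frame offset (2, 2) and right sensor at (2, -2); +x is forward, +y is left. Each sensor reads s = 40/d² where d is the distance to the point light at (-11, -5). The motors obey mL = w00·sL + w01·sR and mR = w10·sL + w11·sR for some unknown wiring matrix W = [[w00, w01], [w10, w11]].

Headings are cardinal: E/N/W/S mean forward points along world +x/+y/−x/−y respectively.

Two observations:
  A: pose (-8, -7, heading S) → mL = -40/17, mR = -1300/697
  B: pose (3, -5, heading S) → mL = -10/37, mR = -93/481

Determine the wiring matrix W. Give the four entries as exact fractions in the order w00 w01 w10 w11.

0 -1 1/2 -1

obs A: pose=(-8,-7,S) → sL=40/41, sR=40/17, mL=-40/17, mR=-1300/697
obs B: pose=(3,-5,S) → sL=2/13, sR=10/37, mL=-10/37, mR=-93/481
sensor matrix S = [[40/41, 40/17], [2/13, 10/37]]; det S = -32960/335257
solve [mL_A; mL_B] = S·[w00; w01] and [mR_A; mR_B] = S·[w10; w11]:
  w00 = 0, w01 = -1, w10 = 1/2, w11 = -1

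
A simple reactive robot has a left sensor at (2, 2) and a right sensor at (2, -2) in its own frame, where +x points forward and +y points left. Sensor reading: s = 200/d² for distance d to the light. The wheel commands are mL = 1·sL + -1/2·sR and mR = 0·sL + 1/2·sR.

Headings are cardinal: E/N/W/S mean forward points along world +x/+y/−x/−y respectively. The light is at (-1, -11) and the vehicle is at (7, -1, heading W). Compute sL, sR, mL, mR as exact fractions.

2 10/9 13/9 5/9

left sensor world pos  = (5, -3); dL² = 100
right sensor world pos = (5, 1); dR² = 180
sL = 200/100 = 2
sR = 200/180 = 10/9
mL = 1·sL + -1/2·sR = 13/9
mR = 0·sL + 1/2·sR = 5/9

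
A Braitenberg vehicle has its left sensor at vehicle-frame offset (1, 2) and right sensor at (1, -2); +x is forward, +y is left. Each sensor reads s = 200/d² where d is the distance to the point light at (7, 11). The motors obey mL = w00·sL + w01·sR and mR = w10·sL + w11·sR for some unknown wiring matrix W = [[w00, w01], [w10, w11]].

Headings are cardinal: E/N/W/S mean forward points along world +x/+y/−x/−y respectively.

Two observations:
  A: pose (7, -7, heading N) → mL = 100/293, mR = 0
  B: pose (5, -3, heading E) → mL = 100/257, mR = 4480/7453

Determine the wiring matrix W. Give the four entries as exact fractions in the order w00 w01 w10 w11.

obs A: pose=(7,-7,N) → sL=200/293, sR=200/293, mL=100/293, mR=0
obs B: pose=(5,-3,E) → sL=40/29, sR=200/257, mL=100/257, mR=4480/7453
sensor matrix S = [[200/293, 200/293], [40/29, 200/257]]; det S = -896000/2183729
solve [mL_A; mL_B] = S·[w00; w01] and [mR_A; mR_B] = S·[w10; w11]:
  w00 = 0, w01 = 1/2, w10 = 1, w11 = -1

0 1/2 1 -1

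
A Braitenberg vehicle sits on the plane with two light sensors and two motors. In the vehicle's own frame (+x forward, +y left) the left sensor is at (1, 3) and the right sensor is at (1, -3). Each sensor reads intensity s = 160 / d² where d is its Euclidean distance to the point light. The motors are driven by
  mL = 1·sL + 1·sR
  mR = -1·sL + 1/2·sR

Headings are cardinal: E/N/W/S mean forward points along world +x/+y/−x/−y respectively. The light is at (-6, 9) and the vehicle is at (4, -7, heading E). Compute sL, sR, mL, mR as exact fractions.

16/29 80/241 6176/6989 -2696/6989

left sensor world pos  = (5, -4); dL² = 290
right sensor world pos = (5, -10); dR² = 482
sL = 160/290 = 16/29
sR = 160/482 = 80/241
mL = 1·sL + 1·sR = 6176/6989
mR = -1·sL + 1/2·sR = -2696/6989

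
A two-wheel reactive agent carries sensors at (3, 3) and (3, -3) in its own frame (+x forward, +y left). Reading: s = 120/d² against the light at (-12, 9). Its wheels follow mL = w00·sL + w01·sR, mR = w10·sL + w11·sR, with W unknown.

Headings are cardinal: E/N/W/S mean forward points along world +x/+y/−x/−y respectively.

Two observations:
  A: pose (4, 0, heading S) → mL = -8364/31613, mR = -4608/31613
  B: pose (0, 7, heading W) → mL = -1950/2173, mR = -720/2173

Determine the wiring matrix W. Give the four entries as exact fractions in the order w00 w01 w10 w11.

1/2 -1 1 -1

obs A: pose=(4,0,S) → sL=24/101, sR=120/313, mL=-8364/31613, mR=-4608/31613
obs B: pose=(0,7,W) → sL=60/53, sR=60/41, mL=-1950/2173, mR=-720/2173
sensor matrix S = [[24/101, 120/313], [60/53, 60/41]]; det S = -5927040/68695049
solve [mL_A; mL_B] = S·[w00; w01] and [mR_A; mR_B] = S·[w10; w11]:
  w00 = 1/2, w01 = -1, w10 = 1, w11 = -1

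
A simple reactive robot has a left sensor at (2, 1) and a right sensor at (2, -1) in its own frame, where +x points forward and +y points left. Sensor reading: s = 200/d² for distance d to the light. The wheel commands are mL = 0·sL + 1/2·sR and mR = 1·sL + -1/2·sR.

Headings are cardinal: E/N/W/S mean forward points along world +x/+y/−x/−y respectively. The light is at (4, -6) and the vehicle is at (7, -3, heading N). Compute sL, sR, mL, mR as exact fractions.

left sensor world pos  = (6, -1); dL² = 29
right sensor world pos = (8, -1); dR² = 41
sL = 200/29 = 200/29
sR = 200/41 = 200/41
mL = 0·sL + 1/2·sR = 100/41
mR = 1·sL + -1/2·sR = 5300/1189

200/29 200/41 100/41 5300/1189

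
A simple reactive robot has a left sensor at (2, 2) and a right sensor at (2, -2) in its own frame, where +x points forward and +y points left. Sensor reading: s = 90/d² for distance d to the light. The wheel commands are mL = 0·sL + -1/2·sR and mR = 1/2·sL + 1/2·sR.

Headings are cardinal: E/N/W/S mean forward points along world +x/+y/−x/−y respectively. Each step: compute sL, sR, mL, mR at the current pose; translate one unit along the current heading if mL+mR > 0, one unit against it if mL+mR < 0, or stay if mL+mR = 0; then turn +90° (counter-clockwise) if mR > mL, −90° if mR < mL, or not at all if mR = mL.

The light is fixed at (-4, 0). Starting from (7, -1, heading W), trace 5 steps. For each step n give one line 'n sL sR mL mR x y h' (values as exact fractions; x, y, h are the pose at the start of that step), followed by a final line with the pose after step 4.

0 1 45/41 -45/82 43/41 7 -1 W
1 10/17 90/73 -45/73 1130/1241 6 -1 S
2 5/8 9/16 -9/32 19/32 6 -2 E
3 10/9 90/169 -45/169 1250/1521 7 -2 N
4 1 45/41 -45/82 43/41 7 -1 W
final 6 -1 S

n=0: pose=(7,-1,W); sL=1, sR=45/41; mL=-45/82, mR=43/41; mL+mR=1/2 → advance +1; mR−mL=131/82 → turn +1·90°
n=1: pose=(6,-1,S); sL=10/17, sR=90/73; mL=-45/73, mR=1130/1241; mL+mR=5/17 → advance +1; mR−mL=1895/1241 → turn +1·90°
n=2: pose=(6,-2,E); sL=5/8, sR=9/16; mL=-9/32, mR=19/32; mL+mR=5/16 → advance +1; mR−mL=7/8 → turn +1·90°
n=3: pose=(7,-2,N); sL=10/9, sR=90/169; mL=-45/169, mR=1250/1521; mL+mR=5/9 → advance +1; mR−mL=1655/1521 → turn +1·90°
n=4: pose=(7,-1,W); sL=1, sR=45/41; mL=-45/82, mR=43/41; mL+mR=1/2 → advance +1; mR−mL=131/82 → turn +1·90°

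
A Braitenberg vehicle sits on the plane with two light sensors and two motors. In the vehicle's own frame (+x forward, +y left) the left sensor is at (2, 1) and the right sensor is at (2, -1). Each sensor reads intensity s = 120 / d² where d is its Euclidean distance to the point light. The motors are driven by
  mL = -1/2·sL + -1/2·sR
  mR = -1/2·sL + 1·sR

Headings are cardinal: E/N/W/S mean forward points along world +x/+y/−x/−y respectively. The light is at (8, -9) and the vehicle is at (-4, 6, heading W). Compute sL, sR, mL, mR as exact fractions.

15/49 30/113 -3165/11074 1245/11074

left sensor world pos  = (-6, 5); dL² = 392
right sensor world pos = (-6, 7); dR² = 452
sL = 120/392 = 15/49
sR = 120/452 = 30/113
mL = -1/2·sL + -1/2·sR = -3165/11074
mR = -1/2·sL + 1·sR = 1245/11074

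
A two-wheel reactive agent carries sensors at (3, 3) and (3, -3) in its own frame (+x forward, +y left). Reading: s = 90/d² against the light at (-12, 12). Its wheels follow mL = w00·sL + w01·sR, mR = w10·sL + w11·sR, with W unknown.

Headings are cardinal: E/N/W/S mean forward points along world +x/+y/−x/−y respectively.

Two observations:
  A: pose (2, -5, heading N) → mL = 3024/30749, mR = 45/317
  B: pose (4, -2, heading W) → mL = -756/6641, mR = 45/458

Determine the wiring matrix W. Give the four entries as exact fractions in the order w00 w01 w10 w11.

obs A: pose=(2,-5,N) → sL=90/317, sR=18/97, mL=3024/30749, mR=45/317
obs B: pose=(4,-2,W) → sL=45/229, sR=9/29, mL=-756/6641, mR=45/458
sensor matrix S = [[90/317, 18/97], [45/229, 9/29]]; det S = 10546200/204204109
solve [mL_A; mL_B] = S·[w00; w01] and [mR_A; mR_B] = S·[w10; w11]:
  w00 = 1, w01 = -1, w10 = 1/2, w11 = 0

1 -1 1/2 0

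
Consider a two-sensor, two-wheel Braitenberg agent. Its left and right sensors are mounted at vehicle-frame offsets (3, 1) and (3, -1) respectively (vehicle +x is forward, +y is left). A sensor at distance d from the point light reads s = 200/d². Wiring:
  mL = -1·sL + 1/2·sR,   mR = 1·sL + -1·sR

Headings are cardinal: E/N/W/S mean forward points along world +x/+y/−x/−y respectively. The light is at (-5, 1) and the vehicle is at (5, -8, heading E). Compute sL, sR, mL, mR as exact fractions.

200/233 200/269 -30500/62677 7200/62677

left sensor world pos  = (8, -7); dL² = 233
right sensor world pos = (8, -9); dR² = 269
sL = 200/233 = 200/233
sR = 200/269 = 200/269
mL = -1·sL + 1/2·sR = -30500/62677
mR = 1·sL + -1·sR = 7200/62677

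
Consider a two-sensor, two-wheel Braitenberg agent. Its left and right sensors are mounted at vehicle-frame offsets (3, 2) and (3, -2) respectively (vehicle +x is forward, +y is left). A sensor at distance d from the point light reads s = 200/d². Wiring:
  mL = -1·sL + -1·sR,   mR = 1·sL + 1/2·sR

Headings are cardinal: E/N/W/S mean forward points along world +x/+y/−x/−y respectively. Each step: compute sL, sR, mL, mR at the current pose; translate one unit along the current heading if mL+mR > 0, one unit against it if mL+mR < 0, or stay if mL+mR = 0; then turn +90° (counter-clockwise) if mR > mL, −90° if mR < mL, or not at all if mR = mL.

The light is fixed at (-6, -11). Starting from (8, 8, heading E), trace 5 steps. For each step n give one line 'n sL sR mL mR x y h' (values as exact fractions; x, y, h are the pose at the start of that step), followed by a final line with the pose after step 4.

0 20/73 100/289 -13080/21097 9430/21097 8 8 E
1 40/121 200/709 -52560/85789 40460/85789 7 8 N
2 50/89 2/5 -428/445 339/445 7 7 W
3 200/481 200/369 -170000/177489 121900/177489 8 7 S
4 20/73 100/289 -13080/21097 9430/21097 8 8 E
final 7 8 N

n=0: pose=(8,8,E); sL=20/73, sR=100/289; mL=-13080/21097, mR=9430/21097; mL+mR=-50/289 → advance -1; mR−mL=22510/21097 → turn +1·90°
n=1: pose=(7,8,N); sL=40/121, sR=200/709; mL=-52560/85789, mR=40460/85789; mL+mR=-100/709 → advance -1; mR−mL=93020/85789 → turn +1·90°
n=2: pose=(7,7,W); sL=50/89, sR=2/5; mL=-428/445, mR=339/445; mL+mR=-1/5 → advance -1; mR−mL=767/445 → turn +1·90°
n=3: pose=(8,7,S); sL=200/481, sR=200/369; mL=-170000/177489, mR=121900/177489; mL+mR=-100/369 → advance -1; mR−mL=97300/59163 → turn +1·90°
n=4: pose=(8,8,E); sL=20/73, sR=100/289; mL=-13080/21097, mR=9430/21097; mL+mR=-50/289 → advance -1; mR−mL=22510/21097 → turn +1·90°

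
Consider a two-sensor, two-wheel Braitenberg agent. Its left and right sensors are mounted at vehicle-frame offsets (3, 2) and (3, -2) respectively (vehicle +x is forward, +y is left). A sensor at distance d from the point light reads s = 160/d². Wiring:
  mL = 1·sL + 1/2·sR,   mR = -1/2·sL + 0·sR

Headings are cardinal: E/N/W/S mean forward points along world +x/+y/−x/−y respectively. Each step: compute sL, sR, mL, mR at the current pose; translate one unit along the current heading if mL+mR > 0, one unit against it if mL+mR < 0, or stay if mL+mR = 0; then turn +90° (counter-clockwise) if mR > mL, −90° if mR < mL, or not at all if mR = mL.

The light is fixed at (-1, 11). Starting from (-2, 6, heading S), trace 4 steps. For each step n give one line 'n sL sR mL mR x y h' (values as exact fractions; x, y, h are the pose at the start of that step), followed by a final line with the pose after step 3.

0 32/13 160/73 3376/949 -16/13 -2 6 S
1 2 5 9/2 -1 -2 5 W
2 32/5 160/9 688/45 -16/5 -3 5 N
3 16 16/5 88/5 -8 -3 6 E
final -2 6 S

n=0: pose=(-2,6,S); sL=32/13, sR=160/73; mL=3376/949, mR=-16/13; mL+mR=2208/949 → advance +1; mR−mL=-4544/949 → turn -1·90°
n=1: pose=(-2,5,W); sL=2, sR=5; mL=9/2, mR=-1; mL+mR=7/2 → advance +1; mR−mL=-11/2 → turn -1·90°
n=2: pose=(-3,5,N); sL=32/5, sR=160/9; mL=688/45, mR=-16/5; mL+mR=544/45 → advance +1; mR−mL=-832/45 → turn -1·90°
n=3: pose=(-3,6,E); sL=16, sR=16/5; mL=88/5, mR=-8; mL+mR=48/5 → advance +1; mR−mL=-128/5 → turn -1·90°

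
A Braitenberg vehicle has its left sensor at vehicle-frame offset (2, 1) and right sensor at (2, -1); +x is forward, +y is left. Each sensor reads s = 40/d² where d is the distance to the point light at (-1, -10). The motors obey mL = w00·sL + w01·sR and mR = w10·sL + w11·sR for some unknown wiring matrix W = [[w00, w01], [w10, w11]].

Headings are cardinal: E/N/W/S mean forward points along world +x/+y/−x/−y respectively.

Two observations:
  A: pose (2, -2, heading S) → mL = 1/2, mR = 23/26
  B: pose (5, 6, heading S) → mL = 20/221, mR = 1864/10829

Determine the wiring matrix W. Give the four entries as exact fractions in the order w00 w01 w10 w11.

obs A: pose=(2,-2,S) → sL=10/13, sR=1, mL=1/2, mR=23/26
obs B: pose=(5,6,S) → sL=8/49, sR=40/221, mL=20/221, mR=1864/10829
sensor matrix S = [[10/13, 1], [8/49, 40/221]]; det S = -3384/140777
solve [mL_A; mL_B] = S·[w00; w01] and [mR_A; mR_B] = S·[w10; w11]:
  w00 = 0, w01 = 1/2, w10 = 1/2, w11 = 1/2

0 1/2 1/2 1/2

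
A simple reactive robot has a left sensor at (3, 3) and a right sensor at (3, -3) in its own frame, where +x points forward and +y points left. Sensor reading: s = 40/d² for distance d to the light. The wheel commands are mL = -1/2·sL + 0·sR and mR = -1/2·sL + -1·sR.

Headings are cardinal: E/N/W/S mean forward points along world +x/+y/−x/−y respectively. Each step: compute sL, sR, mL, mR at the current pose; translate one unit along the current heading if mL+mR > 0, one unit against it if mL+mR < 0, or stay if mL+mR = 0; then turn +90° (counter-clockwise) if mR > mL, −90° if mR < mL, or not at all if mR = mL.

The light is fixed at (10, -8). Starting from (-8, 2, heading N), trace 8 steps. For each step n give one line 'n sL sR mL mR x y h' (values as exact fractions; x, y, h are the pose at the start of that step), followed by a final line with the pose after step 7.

n=0: pose=(-8,2,N); sL=4/61, sR=20/197; mL=-2/61, mR=-1614/12017; mL+mR=-2008/12017 → advance -1; mR−mL=-20/197 → turn -1·90°
n=1: pose=(-8,1,E); sL=40/369, sR=40/261; mL=-20/369, mR=-740/3567; mL+mR=-2800/10701 → advance -1; mR−mL=-40/261 → turn -1·90°
n=2: pose=(-9,1,S); sL=10/73, sR=1/13; mL=-5/73, mR=-138/949; mL+mR=-203/949 → advance -1; mR−mL=-1/13 → turn -1·90°
n=3: pose=(-9,2,W); sL=40/533, sR=40/653; mL=-20/533, mR=-34380/348049; mL+mR=-47440/348049 → advance -1; mR−mL=-40/653 → turn -1·90°
n=4: pose=(-8,2,N); sL=4/61, sR=20/197; mL=-2/61, mR=-1614/12017; mL+mR=-2008/12017 → advance -1; mR−mL=-20/197 → turn -1·90°
n=5: pose=(-8,1,E); sL=40/369, sR=40/261; mL=-20/369, mR=-740/3567; mL+mR=-2800/10701 → advance -1; mR−mL=-40/261 → turn -1·90°
n=6: pose=(-9,1,S); sL=10/73, sR=1/13; mL=-5/73, mR=-138/949; mL+mR=-203/949 → advance -1; mR−mL=-1/13 → turn -1·90°
n=7: pose=(-9,2,W); sL=40/533, sR=40/653; mL=-20/533, mR=-34380/348049; mL+mR=-47440/348049 → advance -1; mR−mL=-40/653 → turn -1·90°

0 4/61 20/197 -2/61 -1614/12017 -8 2 N
1 40/369 40/261 -20/369 -740/3567 -8 1 E
2 10/73 1/13 -5/73 -138/949 -9 1 S
3 40/533 40/653 -20/533 -34380/348049 -9 2 W
4 4/61 20/197 -2/61 -1614/12017 -8 2 N
5 40/369 40/261 -20/369 -740/3567 -8 1 E
6 10/73 1/13 -5/73 -138/949 -9 1 S
7 40/533 40/653 -20/533 -34380/348049 -9 2 W
final -8 2 N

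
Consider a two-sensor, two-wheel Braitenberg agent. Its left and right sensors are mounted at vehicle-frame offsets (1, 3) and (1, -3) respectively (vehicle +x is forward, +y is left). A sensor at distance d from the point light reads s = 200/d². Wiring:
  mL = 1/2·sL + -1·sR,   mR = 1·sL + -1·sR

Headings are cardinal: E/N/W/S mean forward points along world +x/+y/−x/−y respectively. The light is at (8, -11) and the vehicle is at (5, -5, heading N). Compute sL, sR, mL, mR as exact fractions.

40/17 200/49 -2420/833 -1440/833

left sensor world pos  = (2, -4); dL² = 85
right sensor world pos = (8, -4); dR² = 49
sL = 200/85 = 40/17
sR = 200/49 = 200/49
mL = 1/2·sL + -1·sR = -2420/833
mR = 1·sL + -1·sR = -1440/833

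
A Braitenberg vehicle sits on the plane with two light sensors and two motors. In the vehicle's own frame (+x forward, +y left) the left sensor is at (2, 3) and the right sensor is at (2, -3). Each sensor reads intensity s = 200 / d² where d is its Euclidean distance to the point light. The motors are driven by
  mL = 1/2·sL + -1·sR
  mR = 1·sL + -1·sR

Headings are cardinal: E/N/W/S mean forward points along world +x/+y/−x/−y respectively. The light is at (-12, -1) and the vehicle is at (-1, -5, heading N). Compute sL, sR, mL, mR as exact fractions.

left sensor world pos  = (-4, -3); dL² = 68
right sensor world pos = (2, -3); dR² = 200
sL = 200/68 = 50/17
sR = 200/200 = 1
mL = 1/2·sL + -1·sR = 8/17
mR = 1·sL + -1·sR = 33/17

50/17 1 8/17 33/17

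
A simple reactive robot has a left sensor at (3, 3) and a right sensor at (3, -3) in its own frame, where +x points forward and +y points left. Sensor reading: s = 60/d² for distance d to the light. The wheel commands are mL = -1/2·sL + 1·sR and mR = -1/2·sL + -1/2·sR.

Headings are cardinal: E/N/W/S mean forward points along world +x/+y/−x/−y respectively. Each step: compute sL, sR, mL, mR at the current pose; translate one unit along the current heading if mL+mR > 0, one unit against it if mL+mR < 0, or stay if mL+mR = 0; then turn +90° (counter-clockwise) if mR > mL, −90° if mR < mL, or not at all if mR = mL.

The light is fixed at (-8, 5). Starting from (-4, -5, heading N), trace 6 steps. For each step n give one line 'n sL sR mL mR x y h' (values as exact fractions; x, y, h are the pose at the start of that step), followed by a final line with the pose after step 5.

0 6/5 30/49 3/245 -222/245 -4 -5 N
1 60/113 12/49 -114/5537 -2148/5537 -4 -6 E
2 15/58 15/49 1005/5684 -1605/5684 -5 -6 S
3 60/169 60/49 8670/8281 -6540/8281 -5 -5 W
4 6/5 30/37 39/185 -186/185 -6 -5 N
5 60/89 60/221 -1290/19669 -9300/19669 -6 -6 E
final -7 -6 S

n=0: pose=(-4,-5,N); sL=6/5, sR=30/49; mL=3/245, mR=-222/245; mL+mR=-219/245 → advance -1; mR−mL=-45/49 → turn -1·90°
n=1: pose=(-4,-6,E); sL=60/113, sR=12/49; mL=-114/5537, mR=-2148/5537; mL+mR=-2262/5537 → advance -1; mR−mL=-18/49 → turn -1·90°
n=2: pose=(-5,-6,S); sL=15/58, sR=15/49; mL=1005/5684, mR=-1605/5684; mL+mR=-150/1421 → advance -1; mR−mL=-45/98 → turn -1·90°
n=3: pose=(-5,-5,W); sL=60/169, sR=60/49; mL=8670/8281, mR=-6540/8281; mL+mR=2130/8281 → advance +1; mR−mL=-90/49 → turn -1·90°
n=4: pose=(-6,-5,N); sL=6/5, sR=30/37; mL=39/185, mR=-186/185; mL+mR=-147/185 → advance -1; mR−mL=-45/37 → turn -1·90°
n=5: pose=(-6,-6,E); sL=60/89, sR=60/221; mL=-1290/19669, mR=-9300/19669; mL+mR=-10590/19669 → advance -1; mR−mL=-90/221 → turn -1·90°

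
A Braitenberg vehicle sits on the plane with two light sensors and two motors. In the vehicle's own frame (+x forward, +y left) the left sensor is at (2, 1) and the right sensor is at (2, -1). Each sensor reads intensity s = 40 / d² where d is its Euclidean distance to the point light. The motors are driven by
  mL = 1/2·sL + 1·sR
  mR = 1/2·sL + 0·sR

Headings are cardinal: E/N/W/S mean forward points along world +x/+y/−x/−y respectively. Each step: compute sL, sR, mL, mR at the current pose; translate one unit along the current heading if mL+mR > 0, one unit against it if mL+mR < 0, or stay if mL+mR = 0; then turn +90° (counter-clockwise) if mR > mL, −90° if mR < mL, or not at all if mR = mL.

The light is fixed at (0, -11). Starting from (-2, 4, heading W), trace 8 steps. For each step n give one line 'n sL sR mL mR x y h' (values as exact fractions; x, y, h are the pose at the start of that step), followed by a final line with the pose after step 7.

n=0: pose=(-2,4,W); sL=10/53, sR=5/34; mL=435/1802, mR=5/53; mL+mR=605/1802 → advance +1; mR−mL=-5/34 → turn -1·90°
n=1: pose=(-3,4,N); sL=8/61, sR=40/293; mL=3612/17873, mR=4/61; mL+mR=4784/17873 → advance +1; mR−mL=-40/293 → turn -1·90°
n=2: pose=(-3,5,E); sL=4/29, sR=20/113; mL=806/3277, mR=2/29; mL+mR=1032/3277 → advance +1; mR−mL=-20/113 → turn -1·90°
n=3: pose=(-2,5,S); sL=40/197, sR=8/41; mL=2396/8077, mR=20/197; mL+mR=3216/8077 → advance +1; mR−mL=-8/41 → turn -1·90°
n=4: pose=(-2,4,W); sL=10/53, sR=5/34; mL=435/1802, mR=5/53; mL+mR=605/1802 → advance +1; mR−mL=-5/34 → turn -1·90°
n=5: pose=(-3,4,N); sL=8/61, sR=40/293; mL=3612/17873, mR=4/61; mL+mR=4784/17873 → advance +1; mR−mL=-40/293 → turn -1·90°
n=6: pose=(-3,5,E); sL=4/29, sR=20/113; mL=806/3277, mR=2/29; mL+mR=1032/3277 → advance +1; mR−mL=-20/113 → turn -1·90°
n=7: pose=(-2,5,S); sL=40/197, sR=8/41; mL=2396/8077, mR=20/197; mL+mR=3216/8077 → advance +1; mR−mL=-8/41 → turn -1·90°

0 10/53 5/34 435/1802 5/53 -2 4 W
1 8/61 40/293 3612/17873 4/61 -3 4 N
2 4/29 20/113 806/3277 2/29 -3 5 E
3 40/197 8/41 2396/8077 20/197 -2 5 S
4 10/53 5/34 435/1802 5/53 -2 4 W
5 8/61 40/293 3612/17873 4/61 -3 4 N
6 4/29 20/113 806/3277 2/29 -3 5 E
7 40/197 8/41 2396/8077 20/197 -2 5 S
final -2 4 W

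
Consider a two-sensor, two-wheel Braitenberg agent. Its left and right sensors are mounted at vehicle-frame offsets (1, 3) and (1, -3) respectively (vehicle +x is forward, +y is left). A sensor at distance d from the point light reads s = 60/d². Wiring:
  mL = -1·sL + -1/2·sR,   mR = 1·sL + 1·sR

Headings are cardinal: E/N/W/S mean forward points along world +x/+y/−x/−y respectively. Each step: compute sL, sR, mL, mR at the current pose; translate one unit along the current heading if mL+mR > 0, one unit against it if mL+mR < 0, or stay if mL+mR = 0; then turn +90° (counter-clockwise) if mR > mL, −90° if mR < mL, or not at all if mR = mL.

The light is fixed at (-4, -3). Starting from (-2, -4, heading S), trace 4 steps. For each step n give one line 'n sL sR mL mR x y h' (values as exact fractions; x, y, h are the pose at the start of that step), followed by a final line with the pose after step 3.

n=0: pose=(-2,-4,S); sL=60/29, sR=12; mL=-234/29, mR=408/29; mL+mR=6 → advance +1; mR−mL=642/29 → turn +1·90°
n=1: pose=(-2,-5,E); sL=6, sR=30/17; mL=-117/17, mR=132/17; mL+mR=15/17 → advance +1; mR−mL=249/17 → turn +1·90°
n=2: pose=(-1,-5,N); sL=60, sR=60/37; mL=-2250/37, mR=2280/37; mL+mR=30/37 → advance +1; mR−mL=4530/37 → turn +1·90°
n=3: pose=(-1,-4,W); sL=3, sR=15/2; mL=-27/4, mR=21/2; mL+mR=15/4 → advance +1; mR−mL=69/4 → turn +1·90°

0 60/29 12 -234/29 408/29 -2 -4 S
1 6 30/17 -117/17 132/17 -2 -5 E
2 60 60/37 -2250/37 2280/37 -1 -5 N
3 3 15/2 -27/4 21/2 -1 -4 W
final -2 -4 S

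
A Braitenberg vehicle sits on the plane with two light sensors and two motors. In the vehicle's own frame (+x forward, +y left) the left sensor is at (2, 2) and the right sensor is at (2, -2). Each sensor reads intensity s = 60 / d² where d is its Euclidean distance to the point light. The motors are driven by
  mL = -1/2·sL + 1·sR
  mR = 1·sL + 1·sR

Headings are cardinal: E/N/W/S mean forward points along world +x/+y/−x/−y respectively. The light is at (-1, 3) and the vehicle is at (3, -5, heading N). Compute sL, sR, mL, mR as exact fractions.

left sensor world pos  = (1, -3); dL² = 40
right sensor world pos = (5, -3); dR² = 72
sL = 60/40 = 3/2
sR = 60/72 = 5/6
mL = -1/2·sL + 1·sR = 1/12
mR = 1·sL + 1·sR = 7/3

3/2 5/6 1/12 7/3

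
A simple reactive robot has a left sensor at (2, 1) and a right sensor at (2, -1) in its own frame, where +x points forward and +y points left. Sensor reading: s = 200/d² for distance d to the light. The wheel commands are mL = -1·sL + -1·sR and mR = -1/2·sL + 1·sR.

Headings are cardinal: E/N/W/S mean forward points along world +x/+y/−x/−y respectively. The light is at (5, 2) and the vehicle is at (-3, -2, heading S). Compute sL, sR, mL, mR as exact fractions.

40/17 200/117 -8080/1989 1060/1989

left sensor world pos  = (-2, -4); dL² = 85
right sensor world pos = (-4, -4); dR² = 117
sL = 200/85 = 40/17
sR = 200/117 = 200/117
mL = -1·sL + -1·sR = -8080/1989
mR = -1/2·sL + 1·sR = 1060/1989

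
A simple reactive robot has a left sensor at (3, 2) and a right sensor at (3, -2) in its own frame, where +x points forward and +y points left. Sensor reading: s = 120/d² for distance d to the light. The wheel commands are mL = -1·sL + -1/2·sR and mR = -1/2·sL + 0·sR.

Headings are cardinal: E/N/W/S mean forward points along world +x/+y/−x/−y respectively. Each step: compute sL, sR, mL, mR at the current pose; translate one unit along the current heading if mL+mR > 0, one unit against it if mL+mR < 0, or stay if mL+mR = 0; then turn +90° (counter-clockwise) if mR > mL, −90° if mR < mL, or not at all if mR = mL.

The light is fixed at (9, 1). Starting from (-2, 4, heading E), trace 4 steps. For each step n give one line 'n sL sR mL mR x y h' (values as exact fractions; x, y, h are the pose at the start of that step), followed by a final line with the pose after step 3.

n=0: pose=(-2,4,E); sL=120/89, sR=24/13; mL=-2628/1157, mR=-60/89; mL+mR=-3408/1157 → advance -1; mR−mL=1848/1157 → turn +1·90°
n=1: pose=(-3,4,N); sL=15/29, sR=15/17; mL=-945/986, mR=-15/58; mL+mR=-600/493 → advance -1; mR−mL=345/493 → turn +1·90°
n=2: pose=(-3,3,W); sL=8/15, sR=120/241; mL=-2828/3615, mR=-4/15; mL+mR=-1264/1205 → advance -1; mR−mL=1864/3615 → turn +1·90°
n=3: pose=(-2,3,S); sL=60/41, sR=12/17; mL=-1266/697, mR=-30/41; mL+mR=-1776/697 → advance -1; mR−mL=756/697 → turn +1·90°

0 120/89 24/13 -2628/1157 -60/89 -2 4 E
1 15/29 15/17 -945/986 -15/58 -3 4 N
2 8/15 120/241 -2828/3615 -4/15 -3 3 W
3 60/41 12/17 -1266/697 -30/41 -2 3 S
final -2 4 E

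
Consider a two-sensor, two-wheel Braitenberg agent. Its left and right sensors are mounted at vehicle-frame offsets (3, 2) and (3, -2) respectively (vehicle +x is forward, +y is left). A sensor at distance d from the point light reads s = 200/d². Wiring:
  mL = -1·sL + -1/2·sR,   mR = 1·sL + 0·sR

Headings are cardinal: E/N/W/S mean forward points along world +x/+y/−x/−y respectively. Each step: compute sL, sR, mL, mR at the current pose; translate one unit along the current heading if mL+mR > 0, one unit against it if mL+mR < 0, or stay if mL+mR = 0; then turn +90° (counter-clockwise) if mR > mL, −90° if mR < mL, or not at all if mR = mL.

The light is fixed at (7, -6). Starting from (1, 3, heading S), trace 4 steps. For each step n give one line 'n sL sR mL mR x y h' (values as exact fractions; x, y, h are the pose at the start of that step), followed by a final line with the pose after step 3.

0 50/13 2 -63/13 50/13 1 3 S
1 200/153 200/73 -29900/11169 200/153 1 4 E
2 4/5 100/97 -638/485 4/5 0 4 N
3 200/149 200/221 -59100/32929 200/149 0 3 W
final 1 3 S

n=0: pose=(1,3,S); sL=50/13, sR=2; mL=-63/13, mR=50/13; mL+mR=-1 → advance -1; mR−mL=113/13 → turn +1·90°
n=1: pose=(1,4,E); sL=200/153, sR=200/73; mL=-29900/11169, mR=200/153; mL+mR=-100/73 → advance -1; mR−mL=44500/11169 → turn +1·90°
n=2: pose=(0,4,N); sL=4/5, sR=100/97; mL=-638/485, mR=4/5; mL+mR=-50/97 → advance -1; mR−mL=1026/485 → turn +1·90°
n=3: pose=(0,3,W); sL=200/149, sR=200/221; mL=-59100/32929, mR=200/149; mL+mR=-100/221 → advance -1; mR−mL=103300/32929 → turn +1·90°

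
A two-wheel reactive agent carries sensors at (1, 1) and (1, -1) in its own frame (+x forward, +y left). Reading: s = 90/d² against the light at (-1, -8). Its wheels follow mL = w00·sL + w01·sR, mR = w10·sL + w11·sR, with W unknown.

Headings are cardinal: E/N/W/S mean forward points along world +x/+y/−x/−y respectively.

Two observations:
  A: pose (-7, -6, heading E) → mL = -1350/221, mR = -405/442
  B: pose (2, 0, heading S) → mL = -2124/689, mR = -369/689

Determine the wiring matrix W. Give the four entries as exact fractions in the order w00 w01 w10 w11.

-1 -1 -1 1/2

obs A: pose=(-7,-6,E) → sL=45/17, sR=45/13, mL=-1350/221, mR=-405/442
obs B: pose=(2,0,S) → sL=18/13, sR=90/53, mL=-2124/689, mR=-369/689
sensor matrix S = [[45/17, 45/13], [18/13, 90/53]]; det S = -45360/152269
solve [mL_A; mL_B] = S·[w00; w01] and [mR_A; mR_B] = S·[w10; w11]:
  w00 = -1, w01 = -1, w10 = -1, w11 = 1/2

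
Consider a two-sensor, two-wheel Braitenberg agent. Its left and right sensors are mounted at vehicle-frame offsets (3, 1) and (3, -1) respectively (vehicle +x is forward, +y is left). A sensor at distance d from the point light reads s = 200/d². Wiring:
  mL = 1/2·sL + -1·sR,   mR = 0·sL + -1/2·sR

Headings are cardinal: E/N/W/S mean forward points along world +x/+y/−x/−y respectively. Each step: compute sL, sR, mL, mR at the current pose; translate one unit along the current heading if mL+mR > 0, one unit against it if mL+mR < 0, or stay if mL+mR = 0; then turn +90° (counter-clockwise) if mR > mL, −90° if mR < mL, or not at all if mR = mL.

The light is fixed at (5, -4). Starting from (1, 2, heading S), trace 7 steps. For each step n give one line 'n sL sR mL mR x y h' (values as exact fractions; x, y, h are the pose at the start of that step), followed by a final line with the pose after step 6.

n=0: pose=(1,2,S); sL=100/9, sR=100/17; mL=-50/153, mR=-50/17; mL+mR=-500/153 → advance -1; mR−mL=-400/153 → turn -1·90°
n=1: pose=(1,3,W); sL=40/17, sR=200/113; mL=-1140/1921, mR=-100/113; mL+mR=-2840/1921 → advance -1; mR−mL=-560/1921 → turn -1·90°
n=2: pose=(2,3,N); sL=50/29, sR=25/13; mL=-400/377, mR=-25/26; mL+mR=-1525/754 → advance -1; mR−mL=75/754 → turn +1·90°
n=3: pose=(2,2,W); sL=200/61, sR=40/17; mL=-740/1037, mR=-20/17; mL+mR=-1960/1037 → advance -1; mR−mL=-480/1037 → turn -1·90°
n=4: pose=(3,2,N); sL=20/9, sR=100/41; mL=-490/369, mR=-50/41; mL+mR=-940/369 → advance -1; mR−mL=40/369 → turn +1·90°
n=5: pose=(3,1,W); sL=200/41, sR=200/61; mL=-2100/2501, mR=-100/61; mL+mR=-6200/2501 → advance -1; mR−mL=-2000/2501 → turn -1·90°
n=6: pose=(4,1,N); sL=50/17, sR=25/8; mL=-225/136, mR=-25/16; mL+mR=-875/272 → advance -1; mR−mL=25/272 → turn +1·90°

0 100/9 100/17 -50/153 -50/17 1 2 S
1 40/17 200/113 -1140/1921 -100/113 1 3 W
2 50/29 25/13 -400/377 -25/26 2 3 N
3 200/61 40/17 -740/1037 -20/17 2 2 W
4 20/9 100/41 -490/369 -50/41 3 2 N
5 200/41 200/61 -2100/2501 -100/61 3 1 W
6 50/17 25/8 -225/136 -25/16 4 1 N
final 4 0 W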